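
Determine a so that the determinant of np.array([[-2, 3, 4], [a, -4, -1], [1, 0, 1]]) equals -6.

Expanding along the row containing a, det(M) is linear in a: det(M) = (-3)·a + (21).
Set (-3)·a + (21) = -6  ⇒  (-3)·a = -27  ⇒  a = 9.

a = 9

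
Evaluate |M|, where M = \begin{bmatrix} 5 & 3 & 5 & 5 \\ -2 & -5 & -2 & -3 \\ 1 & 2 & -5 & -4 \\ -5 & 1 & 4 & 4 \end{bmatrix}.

|M| = -12

Expand along row 1:
  + (5) · M_11   where M_11 = det([-5 -2 -3; 2 -5 -4; 1 4 4]) = 5
  − (3) · M_12   where M_12 = det([-2 -2 -3; 1 -5 -4; -5 4 4]) = 39
  + (5) · M_13   where M_13 = det([-2 -5 -3; 1 2 -4; -5 1 4]) = -137
  − (5) · M_14   where M_14 = det([-2 -5 -2; 1 2 -5; -5 1 4]) = -153
det = (+1)·(5)·(5) + (-1)·(3)·(39) + (+1)·(5)·(-137) + (-1)·(5)·(-153) = -12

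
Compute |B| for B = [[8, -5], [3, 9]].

det(B) = 8·9 − (-5)·3 = 72 − (-15) = 87

87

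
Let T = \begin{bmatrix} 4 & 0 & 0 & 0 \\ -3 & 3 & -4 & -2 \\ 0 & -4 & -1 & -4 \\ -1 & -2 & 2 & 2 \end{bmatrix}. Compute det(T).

Expand along row 1 (it has 3 zeros):
  + (4) · M_11   where M_11 = det([3 -4 -2; -4 -1 -4; -2 2 2]) = -26
det = (+1)·(4)·(-26) = -104

-104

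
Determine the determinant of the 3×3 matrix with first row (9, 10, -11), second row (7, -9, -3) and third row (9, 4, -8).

Expand along column 1:
  + 9 · |-9 -3; 4 -8| = 9·(72 − (-12)) = 756
  − 7 · |10 -11; 4 -8| = −7·(-80 − (-44)) = 252
  + 9 · |10 -11; -9 -3| = 9·(-30 − 99) = -1161
Sum: (756) + (252) + (-1161) = -153

-153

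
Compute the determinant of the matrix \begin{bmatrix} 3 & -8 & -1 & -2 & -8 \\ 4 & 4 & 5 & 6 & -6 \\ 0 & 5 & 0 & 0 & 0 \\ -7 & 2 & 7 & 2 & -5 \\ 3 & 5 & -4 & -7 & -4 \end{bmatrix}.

7645

Expand along row 3 (it has 4 zeros):
  − (5) · M_32   where M_32 = det([3 -1 -2 -8; 4 5 6 -6; -7 7 2 -5; 3 -4 -7 -4]) = -1529
det = (-1)·(5)·(-1529) = 7645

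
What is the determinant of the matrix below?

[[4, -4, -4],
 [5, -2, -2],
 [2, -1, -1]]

0

Expand along column 1:
  + 4 · |-2 -2; -1 -1| = 4·(2 − 2) = 0
  − 5 · |-4 -4; -1 -1| = −5·(4 − 4) = 0
  + 2 · |-4 -4; -2 -2| = 2·(8 − 8) = 0
Sum: (0) + (0) + (0) = 0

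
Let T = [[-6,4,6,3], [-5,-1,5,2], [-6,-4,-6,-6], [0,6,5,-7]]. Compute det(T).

Expand along row 4 (it has 1 zero):
  + (6) · M_42   where M_42 = det([-6 6 3; -5 5 2; -6 -6 -6]) = 36
  − (5) · M_43   where M_43 = det([-6 4 3; -5 -1 2; -6 -4 -6]) = -210
  + (-7) · M_44   where M_44 = det([-6 4 6; -5 -1 5; -6 -4 -6]) = -312
det = (+1)·(6)·(36) + (-1)·(5)·(-210) + (+1)·(-7)·(-312) = 3450

The determinant is 3450.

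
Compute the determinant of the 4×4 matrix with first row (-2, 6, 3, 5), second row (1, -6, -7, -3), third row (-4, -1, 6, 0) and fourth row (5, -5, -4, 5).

Expand along row 3 (it has 1 zero):
  + (-4) · M_31   where M_31 = det([6 3 5; -6 -7 -3; -5 -4 5]) = -202
  − (-1) · M_32   where M_32 = det([-2 3 5; 1 -7 -3; 5 -4 5]) = 189
  + (6) · M_33   where M_33 = det([-2 6 5; 1 -6 -3; 5 -5 5]) = 95
det = (+1)·(-4)·(-202) + (-1)·(-1)·(189) + (+1)·(6)·(95) = 1567

1567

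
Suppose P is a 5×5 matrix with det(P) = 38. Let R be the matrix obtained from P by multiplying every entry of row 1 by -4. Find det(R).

Scaling one row by -4 multiplies the determinant by -4.
det(R) = (-4)·(38) = -152

The determinant is -152.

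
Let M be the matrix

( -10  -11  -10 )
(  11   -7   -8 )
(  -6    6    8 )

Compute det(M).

Expand along column 1:
  + (-10) · |-7 -8; 6 8| = (-10)·(-56 − (-48)) = 80
  − 11 · |-11 -10; 6 8| = −11·(-88 − (-60)) = 308
  + (-6) · |-11 -10; -7 -8| = (-6)·(88 − 70) = -108
Sum: (80) + (308) + (-108) = 280

|M| = 280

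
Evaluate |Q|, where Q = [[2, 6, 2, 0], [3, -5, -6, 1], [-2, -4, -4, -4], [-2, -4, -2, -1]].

60

Expand along row 1 (it has 1 zero):
  + (2) · M_11   where M_11 = det([-5 -6 1; -4 -4 -4; -4 -2 -1]) = -60
  − (6) · M_12   where M_12 = det([3 -6 1; -2 -4 -4; -2 -2 -1]) = -52
  + (2) · M_13   where M_13 = det([3 -5 1; -2 -4 -4; -2 -4 -1]) = -66
det = (+1)·(2)·(-60) + (-1)·(6)·(-52) + (+1)·(2)·(-66) = 60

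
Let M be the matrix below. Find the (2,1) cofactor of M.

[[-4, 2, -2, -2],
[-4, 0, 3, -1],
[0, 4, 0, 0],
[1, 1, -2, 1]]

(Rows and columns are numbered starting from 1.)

Delete row 2 and column 1; the remaining 3×3 submatrix is [2 -2 -2; 4 0 0; 1 -2 1].
Its determinant is 24.
The cofactor carries sign (−1)^(2+1) = −1, so C_{2,1} = −(24) = -24.

The cofactor is -24.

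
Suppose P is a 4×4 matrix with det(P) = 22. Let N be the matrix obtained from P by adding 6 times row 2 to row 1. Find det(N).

Adding a multiple of one row to another leaves the determinant unchanged.
det(N) = (1)·(22) = 22

|N| = 22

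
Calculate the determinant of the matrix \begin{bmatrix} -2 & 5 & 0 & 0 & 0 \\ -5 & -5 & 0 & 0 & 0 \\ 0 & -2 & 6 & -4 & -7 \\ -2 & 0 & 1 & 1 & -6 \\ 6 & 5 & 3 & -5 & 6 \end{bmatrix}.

The matrix is block lower-triangular with a 2×2 block and a 3×3 block on the diagonal, so its determinant equals the product of the determinants of the diagonal blocks.
det of the 2×2 block = 35
det of the 3×3 block = 8
det = (35)·(8) = 280

The determinant is 280.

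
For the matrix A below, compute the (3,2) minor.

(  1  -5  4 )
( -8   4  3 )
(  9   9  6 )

35

Delete row 3 and column 2; the remaining 2×2 submatrix is [1 4; -8 3].
Its determinant is 1·3 − 4·(-8) = 35.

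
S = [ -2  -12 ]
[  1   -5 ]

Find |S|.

22

det(S) = (-2)·(-5) − (-12)·1 = 10 − (-12) = 22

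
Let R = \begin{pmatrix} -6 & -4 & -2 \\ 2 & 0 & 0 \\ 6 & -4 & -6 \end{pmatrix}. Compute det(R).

|R| = -32

Expand along row 2:
  − 2 · |-4 -2; -4 -6| = −2·(24 − 8) = -32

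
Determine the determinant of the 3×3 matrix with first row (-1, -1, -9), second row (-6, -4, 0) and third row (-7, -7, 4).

-134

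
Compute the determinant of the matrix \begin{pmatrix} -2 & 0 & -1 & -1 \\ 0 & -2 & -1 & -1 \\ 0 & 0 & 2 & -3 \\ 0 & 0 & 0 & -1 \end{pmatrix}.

-8

The matrix is upper triangular, so the determinant is the product of the diagonal entries:
det = (-2) · (-2) · (2) · (-1) = -8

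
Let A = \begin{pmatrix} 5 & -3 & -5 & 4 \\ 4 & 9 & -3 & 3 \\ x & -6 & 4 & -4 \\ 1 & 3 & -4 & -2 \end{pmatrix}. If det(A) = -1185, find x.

x = -1

Expanding along the row containing x, det(A) is linear in x: det(A) = (-297)·x + (-1482).
Set (-297)·x + (-1482) = -1185  ⇒  (-297)·x = 297  ⇒  x = -1.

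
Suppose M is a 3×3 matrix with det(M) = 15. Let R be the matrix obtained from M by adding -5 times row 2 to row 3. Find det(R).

Adding a multiple of one row to another leaves the determinant unchanged.
det(R) = (1)·(15) = 15

15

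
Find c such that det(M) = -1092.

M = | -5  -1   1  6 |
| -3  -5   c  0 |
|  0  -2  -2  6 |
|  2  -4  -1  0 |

Expanding along the row containing c, det(M) is linear in c: det(M) = (108)·c + (-228).
Set (108)·c + (-228) = -1092  ⇒  (108)·c = -864  ⇒  c = -8.

c = -8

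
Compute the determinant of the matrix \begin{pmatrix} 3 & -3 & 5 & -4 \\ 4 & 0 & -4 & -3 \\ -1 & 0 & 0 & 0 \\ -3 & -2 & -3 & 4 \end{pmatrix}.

-137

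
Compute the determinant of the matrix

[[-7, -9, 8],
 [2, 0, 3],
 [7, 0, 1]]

-171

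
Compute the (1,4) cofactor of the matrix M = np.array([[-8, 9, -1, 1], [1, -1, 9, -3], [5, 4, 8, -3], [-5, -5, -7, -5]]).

28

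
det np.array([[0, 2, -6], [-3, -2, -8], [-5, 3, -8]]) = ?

146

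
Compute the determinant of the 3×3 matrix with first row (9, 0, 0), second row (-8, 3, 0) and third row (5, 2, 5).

135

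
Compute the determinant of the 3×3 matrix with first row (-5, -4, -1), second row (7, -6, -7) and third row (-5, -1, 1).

Expand along column 1:
  + (-5) · |-6 -7; -1 1| = (-5)·(-6 − 7) = 65
  − 7 · |-4 -1; -1 1| = −7·(-4 − 1) = 35
  + (-5) · |-4 -1; -6 -7| = (-5)·(28 − 6) = -110
Sum: (65) + (35) + (-110) = -10

The determinant is -10.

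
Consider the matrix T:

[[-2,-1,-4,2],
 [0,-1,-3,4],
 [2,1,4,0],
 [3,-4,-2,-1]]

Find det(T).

Expand along row 2 (it has 1 zero):
  + (-1) · M_22   where M_22 = det([-2 -4 2; 2 4 0; 3 -2 -1]) = -32
  − (-3) · M_23   where M_23 = det([-2 -1 2; 2 1 0; 3 -4 -1]) = -22
  + (4) · M_24   where M_24 = det([-2 -1 -4; 2 1 4; 3 -4 -2]) = 0
det = (+1)·(-1)·(-32) + (-1)·(-3)·(-22) + (+1)·(4)·(0) = -34

det(T) = -34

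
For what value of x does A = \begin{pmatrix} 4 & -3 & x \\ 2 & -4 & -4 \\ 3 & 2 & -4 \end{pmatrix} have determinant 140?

x = 2

Expanding along the column containing x, det(A) is linear in x: det(A) = (16)·x + (108).
Set (16)·x + (108) = 140  ⇒  (16)·x = 32  ⇒  x = 2.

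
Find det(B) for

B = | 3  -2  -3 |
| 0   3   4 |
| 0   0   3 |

B is upper triangular, so det(B) is the product of the diagonal entries:
det = (3) · (3) · (3) = 27

det(B) = 27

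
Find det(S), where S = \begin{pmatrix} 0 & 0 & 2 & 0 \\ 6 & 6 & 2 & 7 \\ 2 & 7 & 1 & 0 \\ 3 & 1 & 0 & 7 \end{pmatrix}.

Expand along row 1 (it has 3 zeros):
  + (2) · M_13   where M_13 = det([6 6 7; 2 7 0; 3 1 7]) = 77
det = (+1)·(2)·(77) = 154

The determinant is 154.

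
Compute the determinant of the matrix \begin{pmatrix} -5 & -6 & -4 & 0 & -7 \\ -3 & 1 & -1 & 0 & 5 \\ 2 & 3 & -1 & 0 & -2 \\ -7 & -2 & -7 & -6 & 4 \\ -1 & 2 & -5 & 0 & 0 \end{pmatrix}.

-2364

Expand along column 4 (it has 4 zeros):
  + (-6) · M_44   where M_44 = det([-5 -6 -4 -7; -3 1 -1 5; 2 3 -1 -2; -1 2 -5 0]) = 394
det = (+1)·(-6)·(394) = -2364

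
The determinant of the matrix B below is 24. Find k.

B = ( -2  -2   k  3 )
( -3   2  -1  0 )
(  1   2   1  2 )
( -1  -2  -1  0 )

Expanding along the column containing k, det(B) is linear in k: det(B) = (-16)·k + (-24).
Set (-16)·k + (-24) = 24  ⇒  (-16)·k = 48  ⇒  k = -3.

k = -3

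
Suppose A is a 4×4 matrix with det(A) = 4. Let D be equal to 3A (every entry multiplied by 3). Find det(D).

For a 4×4 matrix, det(3A) = 3^4·det(A) = 81·det(A).
det(D) = (81)·(4) = 324

det(D) = 324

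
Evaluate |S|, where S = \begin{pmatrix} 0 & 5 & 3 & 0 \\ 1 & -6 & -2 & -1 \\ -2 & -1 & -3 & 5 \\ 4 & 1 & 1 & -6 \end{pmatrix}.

|S| = -82

Expand along row 1 (it has 2 zeros):
  − (5) · M_12   where M_12 = det([1 -2 -1; -2 -3 5; 4 1 -6]) = -13
  + (3) · M_13   where M_13 = det([1 -6 -1; -2 -1 5; 4 1 -6]) = -49
det = (-1)·(5)·(-13) + (+1)·(3)·(-49) = -82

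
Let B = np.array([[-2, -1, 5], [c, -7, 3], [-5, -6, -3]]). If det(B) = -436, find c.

c = 6

Expanding along the column containing c, det(B) is linear in c: det(B) = (-33)·c + (-238).
Set (-33)·c + (-238) = -436  ⇒  (-33)·c = -198  ⇒  c = 6.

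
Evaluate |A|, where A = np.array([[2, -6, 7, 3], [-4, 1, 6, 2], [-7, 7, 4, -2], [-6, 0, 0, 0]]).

Expand along row 4 (it has 3 zeros):
  − (-6) · M_41   where M_41 = det([-6 7 3; 1 6 2; 7 4 -2]) = 118
det = (-1)·(-6)·(118) = 708

The determinant is 708.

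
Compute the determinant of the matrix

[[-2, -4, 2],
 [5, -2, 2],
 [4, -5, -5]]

-206

Expand along row 1:
  + (-2) · |-2 2; -5 -5| = (-2)·(10 − (-10)) = -40
  − (-4) · |5 2; 4 -5| = −(-4)·(-25 − 8) = -132
  + 2 · |5 -2; 4 -5| = 2·(-25 − (-8)) = -34
Sum: (-40) + (-132) + (-34) = -206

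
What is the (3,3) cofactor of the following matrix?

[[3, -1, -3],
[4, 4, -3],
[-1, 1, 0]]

Delete row 3 and column 3; the remaining 2×2 submatrix is [3 -1; 4 4].
Its determinant is 3·4 − (-1)·4 = 16.
The cofactor carries sign (−1)^(3+3) = +1, so C_{3,3} = +(16) = 16.

The cofactor is 16.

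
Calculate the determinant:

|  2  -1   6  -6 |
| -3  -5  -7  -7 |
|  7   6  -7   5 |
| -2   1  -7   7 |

The determinant is 292.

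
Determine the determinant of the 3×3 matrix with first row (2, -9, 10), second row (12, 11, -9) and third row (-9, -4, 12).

Expand along row 1:
  + 2 · |11 -9; -4 12| = 2·(132 − 36) = 192
  − (-9) · |12 -9; -9 12| = −(-9)·(144 − 81) = 567
  + 10 · |12 11; -9 -4| = 10·(-48 − (-99)) = 510
Sum: (192) + (567) + (510) = 1269

1269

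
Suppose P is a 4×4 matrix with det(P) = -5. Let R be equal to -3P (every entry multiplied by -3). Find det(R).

-405

For a 4×4 matrix, det(-3P) = (-3)^4·det(P) = 81·det(P).
det(R) = (81)·(-5) = -405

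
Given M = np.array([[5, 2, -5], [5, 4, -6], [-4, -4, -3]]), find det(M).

-82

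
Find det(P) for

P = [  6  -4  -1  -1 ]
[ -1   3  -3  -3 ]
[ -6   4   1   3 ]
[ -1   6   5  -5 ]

det(P) = -338

Expand along row 1:
  + (6) · M_11   where M_11 = det([3 -3 -3; 4 1 3; 6 5 -5]) = -216
  − (-4) · M_12   where M_12 = det([-1 -3 -3; -6 1 3; -1 5 -5]) = 206
  + (-1) · M_13   where M_13 = det([-1 3 -3; -6 4 3; -1 6 -5]) = 35
  − (-1) · M_14   where M_14 = det([-1 3 -3; -6 4 1; -1 6 5]) = 169
det = (+1)·(6)·(-216) + (-1)·(-4)·(206) + (+1)·(-1)·(35) + (-1)·(-1)·(169) = -338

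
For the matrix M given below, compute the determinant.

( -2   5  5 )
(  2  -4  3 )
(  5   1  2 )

Expand along column 1:
  + (-2) · |-4 3; 1 2| = (-2)·(-8 − 3) = 22
  − 2 · |5 5; 1 2| = −2·(10 − 5) = -10
  + 5 · |5 5; -4 3| = 5·(15 − (-20)) = 175
Sum: (22) + (-10) + (175) = 187

The determinant is 187.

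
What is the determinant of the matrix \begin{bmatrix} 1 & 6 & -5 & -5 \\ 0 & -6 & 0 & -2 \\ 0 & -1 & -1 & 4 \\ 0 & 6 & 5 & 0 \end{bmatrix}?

Expand along column 1 (it has 3 zeros):
  + (1) · M_11   where M_11 = det([-6 0 -2; -1 -1 4; 6 5 0]) = 118
det = (+1)·(1)·(118) = 118

118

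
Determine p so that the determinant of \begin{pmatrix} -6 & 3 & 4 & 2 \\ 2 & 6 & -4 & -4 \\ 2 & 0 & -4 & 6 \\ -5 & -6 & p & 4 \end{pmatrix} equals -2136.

Expanding along the column containing p, det(B) is linear in p: det(B) = (300)·p + (-2136).
Set (300)·p + (-2136) = -2136  ⇒  (300)·p = 0  ⇒  p = 0.

p = 0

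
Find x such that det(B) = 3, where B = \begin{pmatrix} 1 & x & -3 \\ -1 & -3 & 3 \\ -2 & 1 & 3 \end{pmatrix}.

Expanding along the column containing x, det(B) is linear in x: det(B) = (-3)·x + (9).
Set (-3)·x + (9) = 3  ⇒  (-3)·x = -6  ⇒  x = 2.

x = 2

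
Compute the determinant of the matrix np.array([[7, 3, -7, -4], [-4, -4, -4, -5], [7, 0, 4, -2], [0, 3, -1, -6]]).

Expand along row 3 (it has 1 zero):
  + (7) · M_31   where M_31 = det([3 -7 -4; -4 -4 -5; 3 -1 -6]) = 266
  + (4) · M_33   where M_33 = det([7 3 -4; -4 -4 -5; 0 3 -6]) = 249
  − (-2) · M_34   where M_34 = det([7 3 -7; -4 -4 -4; 0 3 -1]) = 184
det = (+1)·(7)·(266) + (+1)·(4)·(249) + (-1)·(-2)·(184) = 3226

3226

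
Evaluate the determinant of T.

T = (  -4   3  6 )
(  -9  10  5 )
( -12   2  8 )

The determinant is 368.

Expand along row 1:
  + (-4) · |10 5; 2 8| = (-4)·(80 − 10) = -280
  − 3 · |-9 5; -12 8| = −3·(-72 − (-60)) = 36
  + 6 · |-9 10; -12 2| = 6·(-18 − (-120)) = 612
Sum: (-280) + (36) + (612) = 368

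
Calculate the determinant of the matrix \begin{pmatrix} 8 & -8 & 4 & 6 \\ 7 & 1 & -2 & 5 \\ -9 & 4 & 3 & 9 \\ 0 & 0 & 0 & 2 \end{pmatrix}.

Expand along row 4 (it has 3 zeros):
  + (2) · M_44   where M_44 = det([8 -8 4; 7 1 -2; -9 4 3]) = 260
det = (+1)·(2)·(260) = 520

520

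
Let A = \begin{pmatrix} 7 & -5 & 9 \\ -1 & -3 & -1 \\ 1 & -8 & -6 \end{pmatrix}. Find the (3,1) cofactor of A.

Delete row 3 and column 1; the remaining 2×2 submatrix is [-5 9; -3 -1].
Its determinant is (-5)·(-1) − 9·(-3) = 32.
The cofactor carries sign (−1)^(3+1) = +1, so C_{3,1} = +(32) = 32.

32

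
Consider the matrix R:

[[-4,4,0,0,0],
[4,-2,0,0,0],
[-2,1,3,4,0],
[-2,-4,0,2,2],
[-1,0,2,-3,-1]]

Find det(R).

The determinant is -224.

R is block lower-triangular with a 2×2 block and a 3×3 block on the diagonal, so its determinant equals the product of the determinants of the diagonal blocks.
det of the 2×2 block = -8
det of the 3×3 block = 28
det = (-8)·(28) = -224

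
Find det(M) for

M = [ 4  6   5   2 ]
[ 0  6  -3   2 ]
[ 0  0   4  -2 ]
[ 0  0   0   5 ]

det(M) = 480

M is upper triangular, so det(M) is the product of the diagonal entries:
det = (4) · (6) · (4) · (5) = 480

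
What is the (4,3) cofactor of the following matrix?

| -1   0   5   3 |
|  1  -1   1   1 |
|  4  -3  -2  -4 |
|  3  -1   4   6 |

Delete row 4 and column 3; the remaining 3×3 submatrix is [-1 0 3; 1 -1 1; 4 -3 -4].
Its determinant is -4.
The cofactor carries sign (−1)^(4+3) = −1, so C_{4,3} = −(-4) = 4.

4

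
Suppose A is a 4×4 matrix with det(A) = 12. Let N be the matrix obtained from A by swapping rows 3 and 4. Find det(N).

Swapping two rows multiplies the determinant by −1.
det(N) = (-1)·(12) = -12

|N| = -12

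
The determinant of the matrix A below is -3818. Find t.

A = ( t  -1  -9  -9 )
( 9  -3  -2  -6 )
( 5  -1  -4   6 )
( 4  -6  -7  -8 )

Expanding along the row containing t, det(A) is linear in t: det(A) = (-32)·t + (-4010).
Set (-32)·t + (-4010) = -3818  ⇒  (-32)·t = 192  ⇒  t = -6.

-6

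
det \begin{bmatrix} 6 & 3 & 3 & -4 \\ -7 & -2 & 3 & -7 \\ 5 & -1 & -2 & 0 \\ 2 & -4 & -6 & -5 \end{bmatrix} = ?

Expand along row 3 (it has 1 zero):
  + (5) · M_31   where M_31 = det([3 3 -4; -2 3 -7; -4 -6 -5]) = -213
  − (-1) · M_32   where M_32 = det([6 3 -4; -7 3 -7; 2 -6 -5]) = -633
  + (-2) · M_33   where M_33 = det([6 3 -4; -7 -2 -7; 2 -4 -5]) = -383
det = (+1)·(5)·(-213) + (-1)·(-1)·(-633) + (+1)·(-2)·(-383) = -932

The determinant is -932.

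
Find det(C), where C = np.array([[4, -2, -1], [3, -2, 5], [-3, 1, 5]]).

Expand along row 1:
  + 4 · |-2 5; 1 5| = 4·(-10 − 5) = -60
  − (-2) · |3 5; -3 5| = −(-2)·(15 − (-15)) = 60
  + (-1) · |3 -2; -3 1| = (-1)·(3 − 6) = 3
Sum: (-60) + (60) + (3) = 3

3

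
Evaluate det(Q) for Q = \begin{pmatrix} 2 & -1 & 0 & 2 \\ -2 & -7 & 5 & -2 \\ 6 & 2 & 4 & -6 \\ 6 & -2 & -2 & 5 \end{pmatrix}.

378

Expand along row 1 (it has 1 zero):
  + (2) · M_11   where M_11 = det([-7 5 -2; 2 4 -6; -2 -2 5]) = -54
  − (-1) · M_12   where M_12 = det([-2 5 -2; 6 4 -6; 6 -2 5]) = -274
  − (2) · M_14   where M_14 = det([-2 -7 5; 6 2 4; 6 -2 -2]) = -380
det = (+1)·(2)·(-54) + (-1)·(-1)·(-274) + (-1)·(2)·(-380) = 378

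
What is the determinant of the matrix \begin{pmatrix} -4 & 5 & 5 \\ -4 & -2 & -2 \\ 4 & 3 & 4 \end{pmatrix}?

28

Expand along row 1:
  + (-4) · |-2 -2; 3 4| = (-4)·(-8 − (-6)) = 8
  − 5 · |-4 -2; 4 4| = −5·(-16 − (-8)) = 40
  + 5 · |-4 -2; 4 3| = 5·(-12 − (-8)) = -20
Sum: (8) + (40) + (-20) = 28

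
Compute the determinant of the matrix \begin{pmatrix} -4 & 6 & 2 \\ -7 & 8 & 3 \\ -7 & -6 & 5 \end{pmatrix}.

Expand along row 1:
  + (-4) · |8 3; -6 5| = (-4)·(40 − (-18)) = -232
  − 6 · |-7 3; -7 5| = −6·(-35 − (-21)) = 84
  + 2 · |-7 8; -7 -6| = 2·(42 − (-56)) = 196
Sum: (-232) + (84) + (196) = 48

The determinant is 48.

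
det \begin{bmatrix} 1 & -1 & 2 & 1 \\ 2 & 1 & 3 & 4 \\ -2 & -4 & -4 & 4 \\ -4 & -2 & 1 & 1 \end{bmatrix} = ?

Expand along row 1:
  + (1) · M_11   where M_11 = det([1 3 4; -4 -4 4; -2 1 1]) = -68
  − (-1) · M_12   where M_12 = det([2 3 4; -2 -4 4; -4 1 1]) = -130
  + (2) · M_13   where M_13 = det([2 1 4; -2 -4 4; -4 -2 1]) = -54
  − (1) · M_14   where M_14 = det([2 1 3; -2 -4 -4; -4 -2 1]) = -42
det = (+1)·(1)·(-68) + (-1)·(-1)·(-130) + (+1)·(2)·(-54) + (-1)·(1)·(-42) = -264

The determinant is -264.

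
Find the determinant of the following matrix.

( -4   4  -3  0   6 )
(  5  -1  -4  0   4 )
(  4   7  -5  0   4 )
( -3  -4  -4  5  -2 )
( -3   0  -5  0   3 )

7225

Expand along column 4 (it has 4 zeros):
  + (5) · M_44   where M_44 = det([-4 4 -3 6; 5 -1 -4 4; 4 7 -5 4; -3 0 -5 3]) = 1445
det = (+1)·(5)·(1445) = 7225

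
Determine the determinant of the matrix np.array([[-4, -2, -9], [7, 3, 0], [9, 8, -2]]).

-265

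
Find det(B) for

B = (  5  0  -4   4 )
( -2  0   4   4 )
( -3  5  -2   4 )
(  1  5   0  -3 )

Expand along column 2 (it has 2 zeros):
  − (5) · M_32   where M_32 = det([5 -4 4; -2 4 4; 1 0 -3]) = -68
  + (5) · M_42   where M_42 = det([5 -4 4; -2 4 4; -3 -2 4]) = 200
det = (-1)·(5)·(-68) + (+1)·(5)·(200) = 1340

The determinant is 1340.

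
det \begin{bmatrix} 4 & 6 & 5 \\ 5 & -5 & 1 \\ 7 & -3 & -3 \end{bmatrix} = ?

Expand along column 1:
  + 4 · |-5 1; -3 -3| = 4·(15 − (-3)) = 72
  − 5 · |6 5; -3 -3| = −5·(-18 − (-15)) = 15
  + 7 · |6 5; -5 1| = 7·(6 − (-25)) = 217
Sum: (72) + (15) + (217) = 304

304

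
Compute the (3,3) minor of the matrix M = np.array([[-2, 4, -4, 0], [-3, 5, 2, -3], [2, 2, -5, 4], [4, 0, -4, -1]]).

-50

Delete row 3 and column 3; the remaining 3×3 submatrix is [-2 4 0; -3 5 -3; 4 0 -1].
Its determinant is -50.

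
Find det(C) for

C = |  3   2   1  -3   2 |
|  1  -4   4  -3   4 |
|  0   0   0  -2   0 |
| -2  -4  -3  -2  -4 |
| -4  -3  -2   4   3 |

Expand along row 3 (it has 4 zeros):
  − (-2) · M_34   where M_34 = det([3 2 1 2; 1 -4 4 4; -2 -4 -3 -4; -4 -3 -2 3]) = 396
det = (-1)·(-2)·(396) = 792

792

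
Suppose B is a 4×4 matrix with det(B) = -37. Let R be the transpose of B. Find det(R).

The determinant is -37.

det(Bᵀ) = det(B).
det(R) = (1)·(-37) = -37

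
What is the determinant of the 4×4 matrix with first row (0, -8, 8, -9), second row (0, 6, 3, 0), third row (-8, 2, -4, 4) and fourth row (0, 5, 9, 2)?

Expand along column 1 (it has 3 zeros):
  + (-8) · M_31   where M_31 = det([-8 8 -9; 6 3 0; 5 9 2]) = -495
det = (+1)·(-8)·(-495) = 3960

3960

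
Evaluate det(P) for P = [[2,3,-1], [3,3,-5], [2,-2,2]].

-44

Expand along column 1:
  + 2 · |3 -5; -2 2| = 2·(6 − 10) = -8
  − 3 · |3 -1; -2 2| = −3·(6 − 2) = -12
  + 2 · |3 -1; 3 -5| = 2·(-15 − (-3)) = -24
Sum: (-8) + (-12) + (-24) = -44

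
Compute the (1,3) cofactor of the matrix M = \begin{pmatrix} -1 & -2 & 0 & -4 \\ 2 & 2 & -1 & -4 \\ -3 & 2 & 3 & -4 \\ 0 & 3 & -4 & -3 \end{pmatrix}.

Delete row 1 and column 3; the remaining 3×3 submatrix is [2 2 -4; -3 2 -4; 0 3 -3].
Its determinant is 30.
The cofactor carries sign (−1)^(1+3) = +1, so C_{1,3} = +(30) = 30.

30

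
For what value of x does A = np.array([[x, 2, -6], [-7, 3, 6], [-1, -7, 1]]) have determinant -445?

Expanding along the row containing x, det(A) is linear in x: det(A) = (45)·x + (-310).
Set (45)·x + (-310) = -445  ⇒  (45)·x = -135  ⇒  x = -3.

x = -3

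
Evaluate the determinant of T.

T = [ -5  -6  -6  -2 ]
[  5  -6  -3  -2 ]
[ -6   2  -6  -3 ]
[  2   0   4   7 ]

Expand along row 4 (it has 1 zero):
  − (2) · M_41   where M_41 = det([-6 -6 -2; -6 -3 -2; 2 -6 -3]) = 66
  − (4) · M_43   where M_43 = det([-5 -6 -2; 5 -6 -2; -6 2 -3]) = -220
  + (7) · M_44   where M_44 = det([-5 -6 -6; 5 -6 -3; -6 2 -6]) = -342
det = (-1)·(2)·(66) + (-1)·(4)·(-220) + (+1)·(7)·(-342) = -1646

-1646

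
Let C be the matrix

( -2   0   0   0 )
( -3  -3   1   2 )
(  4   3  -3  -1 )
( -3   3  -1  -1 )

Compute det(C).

Expand along row 1 (it has 3 zeros):
  + (-2) · M_11   where M_11 = det([-3 1 2; 3 -3 -1; 3 -1 -1]) = 6
det = (+1)·(-2)·(6) = -12

-12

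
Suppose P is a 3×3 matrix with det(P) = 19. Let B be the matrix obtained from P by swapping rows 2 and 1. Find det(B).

-19

Swapping two rows multiplies the determinant by −1.
det(B) = (-1)·(19) = -19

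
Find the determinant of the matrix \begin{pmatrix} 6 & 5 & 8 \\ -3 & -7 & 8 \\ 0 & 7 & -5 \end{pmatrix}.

The determinant is -369.

Expand along row 3:
  − 7 · |6 8; -3 8| = −7·(48 − (-24)) = -504
  + (-5) · |6 5; -3 -7| = (-5)·(-42 − (-15)) = 135
Sum: (-504) + (135) = -369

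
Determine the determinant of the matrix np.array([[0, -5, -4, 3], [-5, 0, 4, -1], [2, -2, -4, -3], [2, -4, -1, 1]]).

-473

Expand along row 1 (it has 1 zero):
  − (-5) · M_12   where M_12 = det([-5 4 -1; 2 -4 -3; 2 -1 1]) = -3
  + (-4) · M_13   where M_13 = det([-5 0 -1; 2 -2 -3; 2 -4 1]) = 74
  − (3) · M_14   where M_14 = det([-5 0 4; 2 -2 -4; 2 -4 -1]) = 54
det = (-1)·(-5)·(-3) + (+1)·(-4)·(74) + (-1)·(3)·(54) = -473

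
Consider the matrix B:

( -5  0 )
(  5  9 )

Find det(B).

det(B) = (-5)·9 − 0·5 = -45 − 0 = -45

The determinant is -45.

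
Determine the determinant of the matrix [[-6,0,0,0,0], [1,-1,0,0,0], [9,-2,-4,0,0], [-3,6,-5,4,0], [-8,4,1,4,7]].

-672

The matrix is lower triangular, so the determinant is the product of the diagonal entries:
det = (-6) · (-1) · (-4) · (4) · (7) = -672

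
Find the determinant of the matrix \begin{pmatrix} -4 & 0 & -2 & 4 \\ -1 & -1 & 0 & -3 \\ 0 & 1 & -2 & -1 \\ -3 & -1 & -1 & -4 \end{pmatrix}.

18

Expand along row 1 (it has 1 zero):
  + (-4) · M_11   where M_11 = det([-1 0 -3; 1 -2 -1; -1 -1 -4]) = 2
  + (-2) · M_13   where M_13 = det([-1 -1 -3; 0 1 -1; -3 -1 -4]) = -7
  − (4) · M_14   where M_14 = det([-1 -1 0; 0 1 -2; -3 -1 -1]) = -3
det = (+1)·(-4)·(2) + (+1)·(-2)·(-7) + (-1)·(4)·(-3) = 18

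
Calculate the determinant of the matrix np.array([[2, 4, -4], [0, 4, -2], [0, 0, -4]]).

The matrix is upper triangular, so the determinant is the product of the diagonal entries:
det = (2) · (4) · (-4) = -32

-32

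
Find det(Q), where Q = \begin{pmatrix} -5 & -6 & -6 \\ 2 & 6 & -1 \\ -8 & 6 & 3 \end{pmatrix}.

Expand along column 1:
  + (-5) · |6 -1; 6 3| = (-5)·(18 − (-6)) = -120
  − 2 · |-6 -6; 6 3| = −2·(-18 − (-36)) = -36
  + (-8) · |-6 -6; 6 -1| = (-8)·(6 − (-36)) = -336
Sum: (-120) + (-36) + (-336) = -492

-492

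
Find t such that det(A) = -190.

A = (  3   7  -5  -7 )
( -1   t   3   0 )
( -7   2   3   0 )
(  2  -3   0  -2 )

Expanding along the row containing t, det(A) is linear in t: det(A) = (94)·t + (562).
Set (94)·t + (562) = -190  ⇒  (94)·t = -752  ⇒  t = -8.

-8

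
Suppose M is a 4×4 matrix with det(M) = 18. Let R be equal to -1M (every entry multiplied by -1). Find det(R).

For a 4×4 matrix, det(-1M) = (-1)^4·det(M) = 1·det(M).
det(R) = (1)·(18) = 18

|R| = 18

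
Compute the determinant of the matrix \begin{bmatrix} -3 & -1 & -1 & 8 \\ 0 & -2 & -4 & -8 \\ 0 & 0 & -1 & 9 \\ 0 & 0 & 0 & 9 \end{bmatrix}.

-54

The matrix is upper triangular, so the determinant is the product of the diagonal entries:
det = (-3) · (-2) · (-1) · (9) = -54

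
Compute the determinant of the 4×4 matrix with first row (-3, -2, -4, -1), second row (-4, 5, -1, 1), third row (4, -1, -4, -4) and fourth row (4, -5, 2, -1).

Expand along row 1:
  + (-3) · M_11   where M_11 = det([5 -1 1; -1 -4 -4; -5 2 -1]) = 19
  − (-2) · M_12   where M_12 = det([-4 -1 1; 4 -4 -4; 4 2 -1]) = -12
  + (-4) · M_13   where M_13 = det([-4 5 1; 4 -1 -4; 4 -5 -1]) = 0
  − (-1) · M_14   where M_14 = det([-4 5 -1; 4 -1 -4; 4 -5 2]) = -16
det = (+1)·(-3)·(19) + (-1)·(-2)·(-12) + (+1)·(-4)·(0) + (-1)·(-1)·(-16) = -97

The determinant is -97.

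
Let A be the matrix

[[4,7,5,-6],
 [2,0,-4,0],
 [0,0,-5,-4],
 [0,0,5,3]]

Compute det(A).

|A| = -70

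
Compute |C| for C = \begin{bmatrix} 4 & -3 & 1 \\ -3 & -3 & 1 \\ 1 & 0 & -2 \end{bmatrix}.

|C| = 42

Expand along column 2:
  − (-3) · |-3 1; 1 -2| = −(-3)·(6 − 1) = 15
  + (-3) · |4 1; 1 -2| = (-3)·(-8 − 1) = 27
Sum: (15) + (27) = 42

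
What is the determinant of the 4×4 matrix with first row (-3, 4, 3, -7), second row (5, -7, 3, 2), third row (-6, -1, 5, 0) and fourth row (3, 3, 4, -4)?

Expand along row 3 (it has 1 zero):
  + (-6) · M_31   where M_31 = det([4 3 -7; -7 3 2; 3 4 -4]) = 113
  − (-1) · M_32   where M_32 = det([-3 3 -7; 5 3 2; 3 4 -4]) = 61
  + (5) · M_33   where M_33 = det([-3 4 -7; 5 -7 2; 3 3 -4]) = -214
det = (+1)·(-6)·(113) + (-1)·(-1)·(61) + (+1)·(5)·(-214) = -1687

-1687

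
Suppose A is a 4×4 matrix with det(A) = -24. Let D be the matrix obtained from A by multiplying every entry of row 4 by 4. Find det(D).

det(D) = -96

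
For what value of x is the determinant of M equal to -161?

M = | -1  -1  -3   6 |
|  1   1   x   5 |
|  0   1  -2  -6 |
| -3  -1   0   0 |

Expanding along the column containing x, det(M) is linear in x: det(M) = (-6)·x + (-125).
Set (-6)·x + (-125) = -161  ⇒  (-6)·x = -36  ⇒  x = 6.

6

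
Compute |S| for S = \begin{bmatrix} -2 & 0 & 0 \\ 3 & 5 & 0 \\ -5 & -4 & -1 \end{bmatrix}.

det(S) = 10

S is lower triangular, so det(S) is the product of the diagonal entries:
det = (-2) · (5) · (-1) = 10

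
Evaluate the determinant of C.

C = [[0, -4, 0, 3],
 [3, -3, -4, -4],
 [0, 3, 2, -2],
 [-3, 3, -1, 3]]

Expand along row 1 (it has 2 zeros):
  − (-4) · M_12   where M_12 = det([3 -4 -4; 0 2 -2; -3 -1 3]) = -36
  − (3) · M_14   where M_14 = det([3 -3 -4; 0 3 2; -3 3 -1]) = -45
det = (-1)·(-4)·(-36) + (-1)·(3)·(-45) = -9

det(C) = -9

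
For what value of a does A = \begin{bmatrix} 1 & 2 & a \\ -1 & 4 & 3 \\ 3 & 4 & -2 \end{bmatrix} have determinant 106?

a = -7

Expanding along the column containing a, det(A) is linear in a: det(A) = (-16)·a + (-6).
Set (-16)·a + (-6) = 106  ⇒  (-16)·a = 112  ⇒  a = -7.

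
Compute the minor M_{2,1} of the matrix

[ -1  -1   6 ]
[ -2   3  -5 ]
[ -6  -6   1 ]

35

Delete row 2 and column 1; the remaining 2×2 submatrix is [-1 6; -6 1].
Its determinant is (-1)·1 − 6·(-6) = 35.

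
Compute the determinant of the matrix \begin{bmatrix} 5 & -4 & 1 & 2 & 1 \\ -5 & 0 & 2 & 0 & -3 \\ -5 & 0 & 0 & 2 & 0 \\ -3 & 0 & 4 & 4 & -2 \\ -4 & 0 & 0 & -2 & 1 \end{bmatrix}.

The determinant is 848.

Expand along column 2 (it has 4 zeros):
  − (-4) · M_12   where M_12 = det([-5 2 0 -3; -5 0 2 0; -3 4 4 -2; -4 0 -2 1]) = 212
det = (-1)·(-4)·(212) = 848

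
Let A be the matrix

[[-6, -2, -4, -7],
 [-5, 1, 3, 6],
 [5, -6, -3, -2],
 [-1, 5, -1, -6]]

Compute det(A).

Expand along row 1:
  + (-6) · M_11   where M_11 = det([1 3 6; -6 -3 -2; 5 -1 -6]) = 4
  − (-2) · M_12   where M_12 = det([-5 3 6; 5 -3 -2; -1 -1 -6]) = -32
  + (-4) · M_13   where M_13 = det([-5 1 6; 5 -6 -2; -1 5 -6]) = -84
  − (-7) · M_14   where M_14 = det([-5 1 3; 5 -6 -3; -1 5 -1]) = -40
det = (+1)·(-6)·(4) + (-1)·(-2)·(-32) + (+1)·(-4)·(-84) + (-1)·(-7)·(-40) = -32

-32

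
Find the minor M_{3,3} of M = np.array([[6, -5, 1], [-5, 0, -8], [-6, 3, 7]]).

Delete row 3 and column 3; the remaining 2×2 submatrix is [6 -5; -5 0].
Its determinant is 6·0 − (-5)·(-5) = -25.

The minor is -25.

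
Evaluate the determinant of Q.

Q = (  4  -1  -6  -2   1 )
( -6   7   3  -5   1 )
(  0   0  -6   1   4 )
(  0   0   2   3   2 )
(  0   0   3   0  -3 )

Q is block upper-triangular with a 2×2 block and a 3×3 block on the diagonal, so its determinant equals the product of the determinants of the diagonal blocks.
det of the 2×2 block = 22
det of the 3×3 block = 30
det = (22)·(30) = 660

|Q| = 660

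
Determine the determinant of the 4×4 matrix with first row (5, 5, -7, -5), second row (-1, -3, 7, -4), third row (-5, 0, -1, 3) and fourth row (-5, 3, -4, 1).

-213

Expand along row 3 (it has 1 zero):
  + (-5) · M_31   where M_31 = det([5 -7 -5; -3 7 -4; 3 -4 1]) = 63
  + (-1) · M_33   where M_33 = det([5 5 -5; -1 -3 -4; -5 3 1]) = 240
  − (3) · M_34   where M_34 = det([5 5 -7; -1 -3 7; -5 3 -4]) = -114
det = (+1)·(-5)·(63) + (+1)·(-1)·(240) + (-1)·(3)·(-114) = -213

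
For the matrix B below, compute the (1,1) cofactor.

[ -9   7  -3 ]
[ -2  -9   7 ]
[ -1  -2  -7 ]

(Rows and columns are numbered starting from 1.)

Delete row 1 and column 1; the remaining 2×2 submatrix is [-9 7; -2 -7].
Its determinant is (-9)·(-7) − 7·(-2) = 77.
The cofactor carries sign (−1)^(1+1) = +1, so C_{1,1} = +(77) = 77.

The cofactor is 77.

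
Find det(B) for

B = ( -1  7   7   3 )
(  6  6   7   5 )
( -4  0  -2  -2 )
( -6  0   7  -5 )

-416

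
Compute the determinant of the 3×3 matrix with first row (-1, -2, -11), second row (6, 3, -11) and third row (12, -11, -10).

The determinant is 1417.

Expand along column 1:
  + (-1) · |3 -11; -11 -10| = (-1)·(-30 − 121) = 151
  − 6 · |-2 -11; -11 -10| = −6·(20 − 121) = 606
  + 12 · |-2 -11; 3 -11| = 12·(22 − (-33)) = 660
Sum: (151) + (606) + (660) = 1417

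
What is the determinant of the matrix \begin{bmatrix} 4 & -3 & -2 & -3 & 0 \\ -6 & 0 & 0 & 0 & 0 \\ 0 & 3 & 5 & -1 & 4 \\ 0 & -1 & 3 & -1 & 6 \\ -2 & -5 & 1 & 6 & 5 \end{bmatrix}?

1212

Expand along row 2 (it has 4 zeros):
  − (-6) · M_21   where M_21 = det([-3 -2 -3 0; 3 5 -1 4; -1 3 -1 6; -5 1 6 5]) = 202
det = (-1)·(-6)·(202) = 1212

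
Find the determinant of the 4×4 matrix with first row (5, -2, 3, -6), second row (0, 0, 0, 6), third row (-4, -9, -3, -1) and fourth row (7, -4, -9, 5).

Expand along row 2 (it has 3 zeros):
  + (6) · M_24   where M_24 = det([5 -2 3; -4 -9 -3; 7 -4 -9]) = 696
det = (+1)·(6)·(696) = 4176

The determinant is 4176.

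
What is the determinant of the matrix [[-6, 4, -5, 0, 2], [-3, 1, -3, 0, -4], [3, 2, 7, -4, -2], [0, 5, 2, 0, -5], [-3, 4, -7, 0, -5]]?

Expand along column 4 (it has 4 zeros):
  − (-4) · M_34   where M_34 = det([-6 4 -5 2; -3 1 -3 -4; 0 5 2 -5; -3 4 -7 -5]) = -942
det = (-1)·(-4)·(-942) = -3768

-3768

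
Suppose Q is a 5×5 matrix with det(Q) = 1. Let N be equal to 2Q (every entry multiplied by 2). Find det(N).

The determinant is 32.

For a 5×5 matrix, det(2Q) = 2^5·det(Q) = 32·det(Q).
det(N) = (32)·(1) = 32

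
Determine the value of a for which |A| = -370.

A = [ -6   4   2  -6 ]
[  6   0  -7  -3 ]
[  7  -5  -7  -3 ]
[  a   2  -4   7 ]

Expanding along the column containing a, det(A) is linear in a: det(A) = (-240)·a + (1790).
Set (-240)·a + (1790) = -370  ⇒  (-240)·a = -2160  ⇒  a = 9.

a = 9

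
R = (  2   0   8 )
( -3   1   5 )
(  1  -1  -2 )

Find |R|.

|R| = 22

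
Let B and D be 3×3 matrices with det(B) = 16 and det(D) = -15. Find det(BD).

|BD| = -240

det(BD) = det(B)·det(D) = (16)·(-15) = -240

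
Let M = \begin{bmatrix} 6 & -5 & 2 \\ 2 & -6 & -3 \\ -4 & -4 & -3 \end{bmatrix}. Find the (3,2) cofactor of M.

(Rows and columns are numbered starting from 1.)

The cofactor is 22.

Delete row 3 and column 2; the remaining 2×2 submatrix is [6 2; 2 -3].
Its determinant is 6·(-3) − 2·2 = -22.
The cofactor carries sign (−1)^(3+2) = −1, so C_{3,2} = −(-22) = 22.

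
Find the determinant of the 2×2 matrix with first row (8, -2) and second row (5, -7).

The determinant is -46.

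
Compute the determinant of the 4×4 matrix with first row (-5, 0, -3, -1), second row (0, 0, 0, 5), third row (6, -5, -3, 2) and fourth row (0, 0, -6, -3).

-750

Expand along row 2 (it has 3 zeros):
  + (5) · M_24   where M_24 = det([-5 0 -3; 6 -5 -3; 0 0 -6]) = -150
det = (+1)·(5)·(-150) = -750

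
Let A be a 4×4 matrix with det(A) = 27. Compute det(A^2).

729

det(A^2) = (det A)^2 = (27)^2 = 729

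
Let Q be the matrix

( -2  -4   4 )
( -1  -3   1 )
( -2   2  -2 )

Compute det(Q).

|Q| = -24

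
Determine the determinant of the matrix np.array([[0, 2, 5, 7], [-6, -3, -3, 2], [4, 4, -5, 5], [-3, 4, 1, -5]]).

Expand along row 1 (it has 1 zero):
  − (2) · M_12   where M_12 = det([-6 -3 2; 4 -5 5; -3 1 -5]) = -157
  + (5) · M_13   where M_13 = det([-6 -3 2; 4 4 5; -3 4 -5]) = 281
  − (7) · M_14   where M_14 = det([-6 -3 -3; 4 4 -5; -3 4 1]) = -261
det = (-1)·(2)·(-157) + (+1)·(5)·(281) + (-1)·(7)·(-261) = 3546

The determinant is 3546.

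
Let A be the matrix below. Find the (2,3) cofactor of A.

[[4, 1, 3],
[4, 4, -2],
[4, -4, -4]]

Delete row 2 and column 3; the remaining 2×2 submatrix is [4 1; 4 -4].
Its determinant is 4·(-4) − 1·4 = -20.
The cofactor carries sign (−1)^(2+3) = −1, so C_{2,3} = −(-20) = 20.

20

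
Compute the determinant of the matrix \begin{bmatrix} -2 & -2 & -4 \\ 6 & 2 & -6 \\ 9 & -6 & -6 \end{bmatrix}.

Expand along row 1:
  + (-2) · |2 -6; -6 -6| = (-2)·(-12 − 36) = 96
  − (-2) · |6 -6; 9 -6| = −(-2)·(-36 − (-54)) = 36
  + (-4) · |6 2; 9 -6| = (-4)·(-36 − 18) = 216
Sum: (96) + (36) + (216) = 348

348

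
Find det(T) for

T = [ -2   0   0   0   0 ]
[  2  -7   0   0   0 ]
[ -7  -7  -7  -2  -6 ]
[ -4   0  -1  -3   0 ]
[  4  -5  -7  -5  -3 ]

|T| = 546

T is block lower-triangular with a 2×2 block and a 3×3 block on the diagonal, so its determinant equals the product of the determinants of the diagonal blocks.
det of the 2×2 block = 14
det of the 3×3 block = 39
det = (14)·(39) = 546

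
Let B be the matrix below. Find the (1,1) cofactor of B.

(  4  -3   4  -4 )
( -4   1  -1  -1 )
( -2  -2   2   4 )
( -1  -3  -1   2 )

Delete row 1 and column 1; the remaining 3×3 submatrix is [1 -1 -1; -2 2 4; -3 -1 2].
Its determinant is 8.
The cofactor carries sign (−1)^(1+1) = +1, so C_{1,1} = +(8) = 8.

8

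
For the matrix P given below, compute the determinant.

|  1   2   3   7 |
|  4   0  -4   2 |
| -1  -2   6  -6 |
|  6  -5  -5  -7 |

-362

Expand along row 2 (it has 1 zero):
  − (4) · M_21   where M_21 = det([2 3 7; -2 6 -6; -5 -5 -7]) = 184
  − (-4) · M_23   where M_23 = det([1 2 7; -1 -2 -6; 6 -5 -7]) = 17
  + (2) · M_24   where M_24 = det([1 2 3; -1 -2 6; 6 -5 -5]) = 153
det = (-1)·(4)·(184) + (-1)·(-4)·(17) + (+1)·(2)·(153) = -362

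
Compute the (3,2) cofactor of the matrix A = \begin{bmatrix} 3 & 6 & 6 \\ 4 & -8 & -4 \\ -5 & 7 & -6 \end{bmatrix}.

36

Delete row 3 and column 2; the remaining 2×2 submatrix is [3 6; 4 -4].
Its determinant is 3·(-4) − 6·4 = -36.
The cofactor carries sign (−1)^(3+2) = −1, so C_{3,2} = −(-36) = 36.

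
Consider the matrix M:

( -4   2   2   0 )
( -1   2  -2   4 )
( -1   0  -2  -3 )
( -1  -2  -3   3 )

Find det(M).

det(M) = 270

Expand along row 1 (it has 1 zero):
  + (-4) · M_11   where M_11 = det([2 -2 4; 0 -2 -3; -2 -3 3]) = -58
  − (2) · M_12   where M_12 = det([-1 -2 4; -1 -2 -3; -1 -3 3]) = 7
  + (2) · M_13   where M_13 = det([-1 2 4; -1 0 -3; -1 -2 3]) = 26
det = (+1)·(-4)·(-58) + (-1)·(2)·(7) + (+1)·(2)·(26) = 270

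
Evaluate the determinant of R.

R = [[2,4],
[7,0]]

det(R) = 2·0 − 4·7 = 0 − 28 = -28

det(R) = -28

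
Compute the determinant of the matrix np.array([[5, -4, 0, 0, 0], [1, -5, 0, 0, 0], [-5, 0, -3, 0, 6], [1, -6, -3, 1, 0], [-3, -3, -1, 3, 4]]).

The matrix is block lower-triangular with a 2×2 block and a 3×3 block on the diagonal, so its determinant equals the product of the determinants of the diagonal blocks.
det of the 2×2 block = -21
det of the 3×3 block = -60
det = (-21)·(-60) = 1260

The determinant is 1260.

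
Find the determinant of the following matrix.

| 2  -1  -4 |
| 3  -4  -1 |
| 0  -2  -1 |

Expand along row 3:
  − (-2) · |2 -4; 3 -1| = −(-2)·(-2 − (-12)) = 20
  + (-1) · |2 -1; 3 -4| = (-1)·(-8 − (-3)) = 5
Sum: (20) + (5) = 25

25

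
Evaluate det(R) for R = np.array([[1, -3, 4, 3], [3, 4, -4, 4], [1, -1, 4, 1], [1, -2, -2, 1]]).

det(R) = -128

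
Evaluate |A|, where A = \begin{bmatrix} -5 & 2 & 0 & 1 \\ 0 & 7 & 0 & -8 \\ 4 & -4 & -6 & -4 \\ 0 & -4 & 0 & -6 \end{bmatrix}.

Expand along column 3 (it has 3 zeros):
  + (-6) · M_33   where M_33 = det([-5 2 1; 0 7 -8; 0 -4 -6]) = 370
det = (+1)·(-6)·(370) = -2220

-2220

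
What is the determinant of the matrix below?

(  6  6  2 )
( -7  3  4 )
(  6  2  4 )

272

Expand along column 1:
  + 6 · |3 4; 2 4| = 6·(12 − 8) = 24
  − (-7) · |6 2; 2 4| = −(-7)·(24 − 4) = 140
  + 6 · |6 2; 3 4| = 6·(24 − 6) = 108
Sum: (24) + (140) + (108) = 272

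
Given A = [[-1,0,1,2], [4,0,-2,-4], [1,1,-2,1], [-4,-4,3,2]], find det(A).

32

Expand along column 2 (it has 2 zeros):
  − (1) · M_32   where M_32 = det([-1 1 2; 4 -2 -4; -4 3 2]) = 8
  + (-4) · M_42   where M_42 = det([-1 1 2; 4 -2 -4; 1 -2 1]) = -10
det = (-1)·(1)·(8) + (+1)·(-4)·(-10) = 32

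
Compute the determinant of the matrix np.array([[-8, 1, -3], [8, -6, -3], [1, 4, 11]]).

227

Expand along row 1:
  + (-8) · |-6 -3; 4 11| = (-8)·(-66 − (-12)) = 432
  − 1 · |8 -3; 1 11| = −1·(88 − (-3)) = -91
  + (-3) · |8 -6; 1 4| = (-3)·(32 − (-6)) = -114
Sum: (432) + (-91) + (-114) = 227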